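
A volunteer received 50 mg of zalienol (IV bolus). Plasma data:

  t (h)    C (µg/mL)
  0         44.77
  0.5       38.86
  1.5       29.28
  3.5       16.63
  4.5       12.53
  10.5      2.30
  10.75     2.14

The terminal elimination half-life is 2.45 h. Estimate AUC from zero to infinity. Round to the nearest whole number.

AUC = 168 µg/mL·h

Trapezoidal AUC_0→10.75:
  [0→0.5]: (44.77+38.86)/2 × 0.5 = 20.9075
  [0.5→1.5]: (38.86+29.28)/2 × 1 = 34.07
  [1.5→3.5]: (29.28+16.63)/2 × 2 = 45.91
  [3.5→4.5]: (16.63+12.53)/2 × 1 = 14.58
  [4.5→10.5]: (12.53+2.30)/2 × 6 = 44.49
  [10.5→10.75]: (2.30+2.14)/2 × 0.25 = 0.555
  Sum = 160.5125 µg/mL·h
k_e = ln2 / t½ = 0.693147 / 2.45 = 0.2829 h^-1
Extrapolated tail: C_last / k_e = 2.14 / 0.2829 = 7.565
AUC_0→∞ = 160.5125 + 7.565 = 168.0775 µg/mL·h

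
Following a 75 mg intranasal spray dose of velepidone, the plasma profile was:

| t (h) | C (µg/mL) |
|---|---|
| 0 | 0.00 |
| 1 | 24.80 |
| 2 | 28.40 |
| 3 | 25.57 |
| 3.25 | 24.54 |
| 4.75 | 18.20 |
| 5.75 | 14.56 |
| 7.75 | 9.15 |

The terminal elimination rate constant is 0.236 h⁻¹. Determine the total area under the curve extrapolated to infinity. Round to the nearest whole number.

AUC = 183 µg/mL·h

Trapezoidal AUC_0→7.75:
  [0→1]: (0.00+24.80)/2 × 1 = 12.4
  [1→2]: (24.80+28.40)/2 × 1 = 26.6
  [2→3]: (28.40+25.57)/2 × 1 = 26.985
  [3→3.25]: (25.57+24.54)/2 × 0.25 = 6.26375
  [3.25→4.75]: (24.54+18.20)/2 × 1.5 = 32.055
  [4.75→5.75]: (18.20+14.56)/2 × 1 = 16.38
  [5.75→7.75]: (14.56+9.15)/2 × 2 = 23.71
  Sum = 144.39375 µg/mL·h
Extrapolated tail: C_last / k_e = 9.15 / 0.236 = 38.771
AUC_0→∞ = 144.39375 + 38.771 = 183.16475 µg/mL·h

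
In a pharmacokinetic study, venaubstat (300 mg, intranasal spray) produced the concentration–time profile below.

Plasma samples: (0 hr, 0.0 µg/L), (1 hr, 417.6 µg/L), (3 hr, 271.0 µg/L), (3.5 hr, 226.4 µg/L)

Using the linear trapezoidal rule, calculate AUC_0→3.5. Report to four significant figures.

Trapezoidal AUC_0→3.5:
  [0→1]: (0.0+417.6)/2 × 1 = 208.8
  [1→3]: (417.6+271.0)/2 × 2 = 688.6
  [3→3.5]: (271.0+226.4)/2 × 0.5 = 124.35
  Sum = 1021.75 µg/L·hr

AUC = 1022 µg/L·hr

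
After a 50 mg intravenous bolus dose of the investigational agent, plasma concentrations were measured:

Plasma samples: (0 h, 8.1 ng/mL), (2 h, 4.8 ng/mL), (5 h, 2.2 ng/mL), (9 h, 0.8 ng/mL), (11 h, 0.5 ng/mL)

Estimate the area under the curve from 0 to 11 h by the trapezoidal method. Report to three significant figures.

AUC = 30.7 ng/mL·h

Trapezoidal AUC_0→11:
  [0→2]: (8.1+4.8)/2 × 2 = 12.9
  [2→5]: (4.8+2.2)/2 × 3 = 10.5
  [5→9]: (2.2+0.8)/2 × 4 = 6.0
  [9→11]: (0.8+0.5)/2 × 2 = 1.3
  Sum = 30.7 ng/mL·h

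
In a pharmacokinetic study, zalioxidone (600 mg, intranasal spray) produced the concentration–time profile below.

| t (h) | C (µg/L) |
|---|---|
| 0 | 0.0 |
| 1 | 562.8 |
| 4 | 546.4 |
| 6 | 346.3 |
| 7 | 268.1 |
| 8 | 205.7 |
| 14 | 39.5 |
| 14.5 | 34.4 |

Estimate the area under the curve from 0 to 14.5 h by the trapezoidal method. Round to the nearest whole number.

Trapezoidal AUC_0→14.5:
  [0→1]: (0.0+562.8)/2 × 1 = 281.4
  [1→4]: (562.8+546.4)/2 × 3 = 1663.8
  [4→6]: (546.4+346.3)/2 × 2 = 892.7
  [6→7]: (346.3+268.1)/2 × 1 = 307.2
  [7→8]: (268.1+205.7)/2 × 1 = 236.9
  [8→14]: (205.7+39.5)/2 × 6 = 735.6
  [14→14.5]: (39.5+34.4)/2 × 0.5 = 18.475
  Sum = 4136.075 µg/L·h

AUC = 4136 µg/L·h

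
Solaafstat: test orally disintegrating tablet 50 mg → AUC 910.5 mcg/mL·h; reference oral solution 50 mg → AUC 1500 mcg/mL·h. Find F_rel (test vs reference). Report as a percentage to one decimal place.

F_rel = (AUC_test/D_test) / (AUC_ref/D_ref)
      = (910.5/50) / (1500/50)
      = 18.21 / 30 = 0.6070 = 60.70%

F_rel = 60.7%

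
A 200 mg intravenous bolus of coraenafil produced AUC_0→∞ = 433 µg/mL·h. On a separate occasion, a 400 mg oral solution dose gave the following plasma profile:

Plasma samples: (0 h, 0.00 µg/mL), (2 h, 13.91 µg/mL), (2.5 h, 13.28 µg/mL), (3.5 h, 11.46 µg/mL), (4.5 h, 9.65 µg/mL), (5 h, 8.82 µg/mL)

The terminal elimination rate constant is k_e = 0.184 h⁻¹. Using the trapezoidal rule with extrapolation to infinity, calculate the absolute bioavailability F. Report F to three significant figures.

F = 0.111

Trapezoidal AUC_0→5 (oral solution):
  [0→2]: (0.00+13.91)/2 × 2 = 13.91
  [2→2.5]: (13.91+13.28)/2 × 0.5 = 6.7975
  [2.5→3.5]: (13.28+11.46)/2 × 1 = 12.37
  [3.5→4.5]: (11.46+9.65)/2 × 1 = 10.555
  [4.5→5]: (9.65+8.82)/2 × 0.5 = 4.6175
  Sum = 48.25 µg/mL·h
Tail: C_last/k_e = 8.82/0.184 = 47.935
AUC_0→∞ (oral solution) = 48.25 + 47.935 = 96.185 µg/mL·h
F = (AUC_ev/D_ev)/(AUC_iv/D_iv) = (96.185/400)/(433/200) = 0.2404625/2.165 = 0.1111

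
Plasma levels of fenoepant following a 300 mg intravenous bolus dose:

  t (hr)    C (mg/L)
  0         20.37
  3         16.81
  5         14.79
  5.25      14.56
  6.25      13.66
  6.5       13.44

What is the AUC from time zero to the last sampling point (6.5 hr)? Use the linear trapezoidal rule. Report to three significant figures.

Trapezoidal AUC_0→6.5:
  [0→3]: (20.37+16.81)/2 × 3 = 55.77
  [3→5]: (16.81+14.79)/2 × 2 = 31.6
  [5→5.25]: (14.79+14.56)/2 × 0.25 = 3.66875
  [5.25→6.25]: (14.56+13.66)/2 × 1 = 14.11
  [6.25→6.5]: (13.66+13.44)/2 × 0.25 = 3.3875
  Sum = 108.53625 mg/L·hr

AUC = 109 mg/L·hr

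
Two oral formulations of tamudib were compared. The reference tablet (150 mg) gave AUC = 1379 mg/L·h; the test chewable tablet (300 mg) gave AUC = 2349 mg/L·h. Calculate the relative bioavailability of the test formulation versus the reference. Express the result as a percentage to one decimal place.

F_rel = 85.2%

F_rel = (AUC_test/D_test) / (AUC_ref/D_ref)
      = (2349/300) / (1379/150)
      = 7.83 / 9.19333 = 0.8517 = 85.17%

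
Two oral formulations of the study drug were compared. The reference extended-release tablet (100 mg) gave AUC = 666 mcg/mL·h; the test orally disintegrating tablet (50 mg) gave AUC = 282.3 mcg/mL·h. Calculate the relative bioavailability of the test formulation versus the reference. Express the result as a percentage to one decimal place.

F_rel = 84.8%

F_rel = (AUC_test/D_test) / (AUC_ref/D_ref)
      = (282.3/50) / (666/100)
      = 5.646 / 6.66 = 0.8477 = 84.77%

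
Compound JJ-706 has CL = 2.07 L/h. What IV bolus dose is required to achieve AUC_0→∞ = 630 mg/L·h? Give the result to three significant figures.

Dose_iv = CL × AUC_0→∞
     = 2.07 × 630 = 1304.1 mg

Dose = 1300 mg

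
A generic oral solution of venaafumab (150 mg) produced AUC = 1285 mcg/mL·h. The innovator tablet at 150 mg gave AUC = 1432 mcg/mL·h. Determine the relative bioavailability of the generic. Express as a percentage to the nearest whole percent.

F_rel = (AUC_test/D_test) / (AUC_ref/D_ref)
      = (1285/150) / (1432/150)
      = 8.56667 / 9.54667 = 0.8973 = 89.73%

F_rel = 90%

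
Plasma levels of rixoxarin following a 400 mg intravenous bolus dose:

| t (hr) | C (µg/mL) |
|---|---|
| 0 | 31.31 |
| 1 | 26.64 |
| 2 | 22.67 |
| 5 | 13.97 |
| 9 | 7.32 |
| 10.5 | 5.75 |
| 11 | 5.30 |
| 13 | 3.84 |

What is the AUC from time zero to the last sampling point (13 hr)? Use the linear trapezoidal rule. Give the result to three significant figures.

Trapezoidal AUC_0→13:
  [0→1]: (31.31+26.64)/2 × 1 = 28.975
  [1→2]: (26.64+22.67)/2 × 1 = 24.655
  [2→5]: (22.67+13.97)/2 × 3 = 54.96
  [5→9]: (13.97+7.32)/2 × 4 = 42.58
  [9→10.5]: (7.32+5.75)/2 × 1.5 = 9.8025
  [10.5→11]: (5.75+5.30)/2 × 0.5 = 2.7625
  [11→13]: (5.30+3.84)/2 × 2 = 9.14
  Sum = 172.875 µg/mL·hr

AUC = 173 µg/mL·hr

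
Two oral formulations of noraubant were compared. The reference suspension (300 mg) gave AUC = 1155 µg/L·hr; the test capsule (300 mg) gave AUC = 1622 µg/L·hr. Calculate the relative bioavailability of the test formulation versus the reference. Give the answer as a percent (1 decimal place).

F_rel = 140.4%

F_rel = (AUC_test/D_test) / (AUC_ref/D_ref)
      = (1622/300) / (1155/300)
      = 5.40667 / 3.85 = 1.4043 = 140.43%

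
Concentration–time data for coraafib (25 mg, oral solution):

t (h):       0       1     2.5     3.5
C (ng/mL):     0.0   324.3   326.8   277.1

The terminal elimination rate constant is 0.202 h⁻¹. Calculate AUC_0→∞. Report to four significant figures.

Trapezoidal AUC_0→3.5:
  [0→1]: (0.0+324.3)/2 × 1 = 162.15
  [1→2.5]: (324.3+326.8)/2 × 1.5 = 488.325
  [2.5→3.5]: (326.8+277.1)/2 × 1 = 301.95
  Sum = 952.425 ng/mL·h
Extrapolated tail: C_last / k_e = 277.1 / 0.202 = 1371.782
AUC_0→∞ = 952.425 + 1371.782 = 2324.207 ng/mL·h

AUC = 2324 ng/mL·h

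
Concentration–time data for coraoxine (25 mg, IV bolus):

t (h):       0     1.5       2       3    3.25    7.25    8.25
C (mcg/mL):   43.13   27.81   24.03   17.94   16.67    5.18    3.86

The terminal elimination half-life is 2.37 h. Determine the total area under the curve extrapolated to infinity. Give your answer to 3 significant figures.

Trapezoidal AUC_0→8.25:
  [0→1.5]: (43.13+27.81)/2 × 1.5 = 53.205
  [1.5→2]: (27.81+24.03)/2 × 0.5 = 12.96
  [2→3]: (24.03+17.94)/2 × 1 = 20.985
  [3→3.25]: (17.94+16.67)/2 × 0.25 = 4.32625
  [3.25→7.25]: (16.67+5.18)/2 × 4 = 43.7
  [7.25→8.25]: (5.18+3.86)/2 × 1 = 4.52
  Sum = 139.69625 mcg/mL·h
k_e = ln2 / t½ = 0.693147 / 2.37 = 0.2925 h^-1
Extrapolated tail: C_last / k_e = 3.86 / 0.2925 = 13.197
AUC_0→∞ = 139.69625 + 13.197 = 152.89325 mcg/mL·h

AUC = 153 mcg/mL·h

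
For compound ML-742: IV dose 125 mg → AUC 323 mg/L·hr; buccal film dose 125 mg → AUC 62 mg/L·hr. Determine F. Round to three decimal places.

F = 0.192

F = (AUC_ev / D_ev) / (AUC_iv / D_iv)
  = (62/125) / (323/125)
  = 0.496 / 2.584 = 0.1920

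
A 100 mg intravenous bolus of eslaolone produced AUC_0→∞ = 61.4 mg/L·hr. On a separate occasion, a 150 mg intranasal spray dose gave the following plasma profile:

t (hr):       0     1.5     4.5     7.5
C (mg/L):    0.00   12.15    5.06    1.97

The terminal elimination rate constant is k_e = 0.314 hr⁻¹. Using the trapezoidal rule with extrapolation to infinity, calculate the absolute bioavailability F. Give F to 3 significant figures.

F = 0.562

Trapezoidal AUC_0→7.5 (intranasal spray):
  [0→1.5]: (0.00+12.15)/2 × 1.5 = 9.1125
  [1.5→4.5]: (12.15+5.06)/2 × 3 = 25.815
  [4.5→7.5]: (5.06+1.97)/2 × 3 = 10.545
  Sum = 45.4725 mg/L·hr
Tail: C_last/k_e = 1.97/0.314 = 6.274
AUC_0→∞ (intranasal spray) = 45.4725 + 6.274 = 51.7465 mg/L·hr
F = (AUC_ev/D_ev)/(AUC_iv/D_iv) = (51.7465/150)/(61.4/100) = 0.344977/0.614 = 0.5619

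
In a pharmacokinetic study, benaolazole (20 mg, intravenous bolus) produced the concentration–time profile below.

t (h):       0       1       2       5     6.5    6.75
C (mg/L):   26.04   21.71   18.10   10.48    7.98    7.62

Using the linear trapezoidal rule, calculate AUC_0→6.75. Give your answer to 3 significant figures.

AUC = 102 mg/L·h

Trapezoidal AUC_0→6.75:
  [0→1]: (26.04+21.71)/2 × 1 = 23.875
  [1→2]: (21.71+18.10)/2 × 1 = 19.905
  [2→5]: (18.10+10.48)/2 × 3 = 42.87
  [5→6.5]: (10.48+7.98)/2 × 1.5 = 13.845
  [6.5→6.75]: (7.98+7.62)/2 × 0.25 = 1.95
  Sum = 102.445 mg/L·h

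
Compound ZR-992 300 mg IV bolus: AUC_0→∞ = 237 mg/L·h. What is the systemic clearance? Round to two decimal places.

CL = 1.27 L/h

CL = Dose_iv / AUC_0→∞
   = 300 / 237 = 1.26582 L/h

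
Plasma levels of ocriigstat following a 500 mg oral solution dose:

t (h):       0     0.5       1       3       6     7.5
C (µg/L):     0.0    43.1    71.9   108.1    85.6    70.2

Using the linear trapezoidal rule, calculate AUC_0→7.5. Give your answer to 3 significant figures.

Trapezoidal AUC_0→7.5:
  [0→0.5]: (0.0+43.1)/2 × 0.5 = 10.775
  [0.5→1]: (43.1+71.9)/2 × 0.5 = 28.75
  [1→3]: (71.9+108.1)/2 × 2 = 180.0
  [3→6]: (108.1+85.6)/2 × 3 = 290.55
  [6→7.5]: (85.6+70.2)/2 × 1.5 = 116.85
  Sum = 626.925 µg/L·h

AUC = 627 µg/L·h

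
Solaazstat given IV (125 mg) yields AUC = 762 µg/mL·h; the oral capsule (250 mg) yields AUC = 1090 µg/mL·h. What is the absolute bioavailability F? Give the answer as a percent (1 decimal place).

F = (AUC_ev / D_ev) / (AUC_iv / D_iv)
  = (1090/250) / (762/125)
  = 4.36 / 6.096 = 0.7152
  = 71.52%

F = 71.5%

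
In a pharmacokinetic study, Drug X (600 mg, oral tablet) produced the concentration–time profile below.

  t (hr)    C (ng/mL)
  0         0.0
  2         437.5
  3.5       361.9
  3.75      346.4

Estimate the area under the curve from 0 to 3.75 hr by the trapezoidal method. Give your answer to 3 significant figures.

AUC = 1130 ng/mL·hr

Trapezoidal AUC_0→3.75:
  [0→2]: (0.0+437.5)/2 × 2 = 437.5
  [2→3.5]: (437.5+361.9)/2 × 1.5 = 599.55
  [3.5→3.75]: (361.9+346.4)/2 × 0.25 = 88.5375
  Sum = 1125.5875 ng/mL·hr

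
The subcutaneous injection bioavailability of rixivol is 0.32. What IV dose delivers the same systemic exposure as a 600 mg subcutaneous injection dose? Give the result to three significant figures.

D_iv = 192 mg

Systemic exposure from an extravascular dose = F × D_ev, so the equivalent IV dose is F × D_ev.
D_iv = F × D_ev = 0.32 × 600 = 192 mg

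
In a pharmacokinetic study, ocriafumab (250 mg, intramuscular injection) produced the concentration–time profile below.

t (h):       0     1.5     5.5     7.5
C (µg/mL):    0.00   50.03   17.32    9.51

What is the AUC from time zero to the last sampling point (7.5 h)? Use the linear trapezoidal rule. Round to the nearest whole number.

Trapezoidal AUC_0→7.5:
  [0→1.5]: (0.00+50.03)/2 × 1.5 = 37.5225
  [1.5→5.5]: (50.03+17.32)/2 × 4 = 134.7
  [5.5→7.5]: (17.32+9.51)/2 × 2 = 26.83
  Sum = 199.0525 µg/mL·h

AUC = 199 µg/mL·h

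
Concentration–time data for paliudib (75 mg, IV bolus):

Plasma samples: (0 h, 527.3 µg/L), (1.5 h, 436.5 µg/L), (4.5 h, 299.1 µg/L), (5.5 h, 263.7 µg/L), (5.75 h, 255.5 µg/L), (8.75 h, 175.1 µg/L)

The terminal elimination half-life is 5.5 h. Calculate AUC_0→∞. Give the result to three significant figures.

Trapezoidal AUC_0→8.75:
  [0→1.5]: (527.3+436.5)/2 × 1.5 = 722.85
  [1.5→4.5]: (436.5+299.1)/2 × 3 = 1103.4
  [4.5→5.5]: (299.1+263.7)/2 × 1 = 281.4
  [5.5→5.75]: (263.7+255.5)/2 × 0.25 = 64.9
  [5.75→8.75]: (255.5+175.1)/2 × 3 = 645.9
  Sum = 2818.45 µg/L·h
k_e = ln2 / t½ = 0.693147 / 5.5 = 0.1260 h^-1
Extrapolated tail: C_last / k_e = 175.1 / 0.126 = 1389.683
AUC_0→∞ = 2818.45 + 1389.683 = 4208.133 µg/L·h

AUC = 4210 µg/L·h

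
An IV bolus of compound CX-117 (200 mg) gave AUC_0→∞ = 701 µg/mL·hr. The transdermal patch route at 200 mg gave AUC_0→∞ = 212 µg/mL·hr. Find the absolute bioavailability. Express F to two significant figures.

F = 0.30

F = (AUC_ev / D_ev) / (AUC_iv / D_iv)
  = (212/200) / (701/200)
  = 1.06 / 3.505 = 0.3024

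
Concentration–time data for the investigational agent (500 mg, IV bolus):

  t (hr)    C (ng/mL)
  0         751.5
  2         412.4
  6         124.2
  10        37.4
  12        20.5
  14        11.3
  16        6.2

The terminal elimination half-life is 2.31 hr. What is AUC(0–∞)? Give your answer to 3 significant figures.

AUC = 2690 ng/mL·hr

Trapezoidal AUC_0→16:
  [0→2]: (751.5+412.4)/2 × 2 = 1163.9
  [2→6]: (412.4+124.2)/2 × 4 = 1073.2
  [6→10]: (124.2+37.4)/2 × 4 = 323.2
  [10→12]: (37.4+20.5)/2 × 2 = 57.9
  [12→14]: (20.5+11.3)/2 × 2 = 31.8
  [14→16]: (11.3+6.2)/2 × 2 = 17.5
  Sum = 2667.5 ng/mL·hr
k_e = ln2 / t½ = 0.693147 / 2.31 = 0.3001 hr^-1
Extrapolated tail: C_last / k_e = 6.2 / 0.3001 = 20.660
AUC_0→∞ = 2667.5 + 20.660 = 2688.16 ng/mL·hr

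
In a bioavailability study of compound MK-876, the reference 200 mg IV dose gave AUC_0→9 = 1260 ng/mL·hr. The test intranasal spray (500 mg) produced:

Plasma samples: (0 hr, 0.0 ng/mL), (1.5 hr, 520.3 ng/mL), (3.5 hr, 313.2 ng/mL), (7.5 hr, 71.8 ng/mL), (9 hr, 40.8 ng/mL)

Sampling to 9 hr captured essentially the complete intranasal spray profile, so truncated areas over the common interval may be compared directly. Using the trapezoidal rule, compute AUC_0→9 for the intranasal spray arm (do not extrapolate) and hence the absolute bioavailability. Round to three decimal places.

Trapezoidal AUC_0→9 (intranasal spray):
  [0→1.5]: (0.0+520.3)/2 × 1.5 = 390.225
  [1.5→3.5]: (520.3+313.2)/2 × 2 = 833.5
  [3.5→7.5]: (313.2+71.8)/2 × 4 = 770.0
  [7.5→9]: (71.8+40.8)/2 × 1.5 = 84.45
  Sum = 2078.175 ng/mL·hr
F = (AUC_ev/D_ev)/(AUC_iv/D_iv) = (2078.175/500)/(1260/200) = 4.15635/6.3 = 0.6597

F = 0.660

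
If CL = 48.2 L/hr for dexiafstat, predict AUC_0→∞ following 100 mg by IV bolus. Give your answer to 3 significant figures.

AUC_0→∞ = Dose_iv / CL
        = 100 / 48.2 = 2.07469 mg/L·hr

AUC = 2.07 mg/L·hr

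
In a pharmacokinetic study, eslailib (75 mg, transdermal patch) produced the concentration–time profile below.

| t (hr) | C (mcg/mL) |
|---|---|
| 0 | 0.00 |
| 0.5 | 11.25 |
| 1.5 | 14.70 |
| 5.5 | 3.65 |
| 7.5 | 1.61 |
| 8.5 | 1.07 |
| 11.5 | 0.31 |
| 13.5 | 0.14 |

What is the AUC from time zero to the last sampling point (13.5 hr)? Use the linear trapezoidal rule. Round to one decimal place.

AUC = 61.6 mcg/mL·hr

Trapezoidal AUC_0→13.5:
  [0→0.5]: (0.00+11.25)/2 × 0.5 = 2.8125
  [0.5→1.5]: (11.25+14.70)/2 × 1 = 12.975
  [1.5→5.5]: (14.70+3.65)/2 × 4 = 36.7
  [5.5→7.5]: (3.65+1.61)/2 × 2 = 5.26
  [7.5→8.5]: (1.61+1.07)/2 × 1 = 1.34
  [8.5→11.5]: (1.07+0.31)/2 × 3 = 2.07
  [11.5→13.5]: (0.31+0.14)/2 × 2 = 0.45
  Sum = 61.6075 mcg/mL·hr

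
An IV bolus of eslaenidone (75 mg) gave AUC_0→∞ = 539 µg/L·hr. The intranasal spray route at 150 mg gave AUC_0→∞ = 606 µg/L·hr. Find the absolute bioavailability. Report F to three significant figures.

F = 0.562

F = (AUC_ev / D_ev) / (AUC_iv / D_iv)
  = (606/150) / (539/75)
  = 4.04 / 7.18667 = 0.5622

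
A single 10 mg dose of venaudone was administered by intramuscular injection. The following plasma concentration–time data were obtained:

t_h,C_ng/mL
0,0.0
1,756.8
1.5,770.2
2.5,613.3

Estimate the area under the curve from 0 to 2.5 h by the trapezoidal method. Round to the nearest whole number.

Trapezoidal AUC_0→2.5:
  [0→1]: (0.0+756.8)/2 × 1 = 378.4
  [1→1.5]: (756.8+770.2)/2 × 0.5 = 381.75
  [1.5→2.5]: (770.2+613.3)/2 × 1 = 691.75
  Sum = 1451.9 ng/mL·h

AUC = 1452 ng/mL·h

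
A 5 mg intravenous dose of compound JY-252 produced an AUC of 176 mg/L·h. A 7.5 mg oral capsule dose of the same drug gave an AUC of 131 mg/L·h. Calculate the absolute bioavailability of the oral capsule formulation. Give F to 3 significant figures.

F = (AUC_ev / D_ev) / (AUC_iv / D_iv)
  = (131/7.5) / (176/5)
  = 17.4667 / 35.2 = 0.4962

F = 0.496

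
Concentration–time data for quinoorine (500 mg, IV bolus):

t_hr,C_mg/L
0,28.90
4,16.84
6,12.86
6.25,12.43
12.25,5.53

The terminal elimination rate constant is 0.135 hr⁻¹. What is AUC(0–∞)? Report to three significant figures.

Trapezoidal AUC_0→12.25:
  [0→4]: (28.90+16.84)/2 × 4 = 91.48
  [4→6]: (16.84+12.86)/2 × 2 = 29.7
  [6→6.25]: (12.86+12.43)/2 × 0.25 = 3.16125
  [6.25→12.25]: (12.43+5.53)/2 × 6 = 53.88
  Sum = 178.22125 mg/L·hr
Extrapolated tail: C_last / k_e = 5.53 / 0.135 = 40.963
AUC_0→∞ = 178.22125 + 40.963 = 219.18425 mg/L·hr

AUC = 219 mg/L·hr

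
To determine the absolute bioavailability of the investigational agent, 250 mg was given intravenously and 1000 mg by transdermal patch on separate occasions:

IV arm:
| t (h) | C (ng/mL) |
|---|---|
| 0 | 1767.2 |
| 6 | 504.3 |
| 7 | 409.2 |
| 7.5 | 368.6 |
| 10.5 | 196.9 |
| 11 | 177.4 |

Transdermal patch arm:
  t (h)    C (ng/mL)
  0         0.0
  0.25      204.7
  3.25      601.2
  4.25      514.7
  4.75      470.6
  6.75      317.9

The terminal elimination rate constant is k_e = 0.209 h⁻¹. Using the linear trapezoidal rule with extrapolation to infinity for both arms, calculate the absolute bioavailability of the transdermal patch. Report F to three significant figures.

Trapezoidal AUC_0→11 (IV):
  [0→6]: (1767.2+504.3)/2 × 6 = 6814.5
  [6→7]: (504.3+409.2)/2 × 1 = 456.75
  [7→7.5]: (409.2+368.6)/2 × 0.5 = 194.45
  [7.5→10.5]: (368.6+196.9)/2 × 3 = 848.25
  [10.5→11]: (196.9+177.4)/2 × 0.5 = 93.575
  Sum = 8407.525 ng/mL·h
IV tail: 177.4/0.209 = 848.804; AUC_iv,0→∞ = 8407.525 + 848.804 = 9256.329 ng/mL·h
Trapezoidal AUC_0→6.75 (transdermal patch):
  [0→0.25]: (0.0+204.7)/2 × 0.25 = 25.5875
  [0.25→3.25]: (204.7+601.2)/2 × 3 = 1208.85
  [3.25→4.25]: (601.2+514.7)/2 × 1 = 557.95
  [4.25→4.75]: (514.7+470.6)/2 × 0.5 = 246.325
  [4.75→6.75]: (470.6+317.9)/2 × 2 = 788.5
  Sum = 2827.2125 ng/mL·h
transdermal patch tail: 317.9/0.209 = 1521.053; AUC_ev,0→∞ = 2827.2125 + 1521.053 = 4348.2655 ng/mL·h
F = (AUC_ev/D_ev)/(AUC_iv/D_iv) = (4348.2655/1000)/(9256.329/250) = 4.3482655/37.025316 = 0.1174

F = 0.117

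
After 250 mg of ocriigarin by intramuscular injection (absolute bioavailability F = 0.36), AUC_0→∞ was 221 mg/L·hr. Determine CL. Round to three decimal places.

CL = 0.407 L/hr

CL = F × Dose / AUC_0→∞
   = 0.36 × 250 / 221 = 0.40724 L/hr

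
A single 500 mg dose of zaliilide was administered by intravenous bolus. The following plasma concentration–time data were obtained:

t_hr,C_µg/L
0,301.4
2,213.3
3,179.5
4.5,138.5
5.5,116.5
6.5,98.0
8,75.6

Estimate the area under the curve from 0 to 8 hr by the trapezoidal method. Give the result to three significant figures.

Trapezoidal AUC_0→8:
  [0→2]: (301.4+213.3)/2 × 2 = 514.7
  [2→3]: (213.3+179.5)/2 × 1 = 196.4
  [3→4.5]: (179.5+138.5)/2 × 1.5 = 238.5
  [4.5→5.5]: (138.5+116.5)/2 × 1 = 127.5
  [5.5→6.5]: (116.5+98.0)/2 × 1 = 107.25
  [6.5→8]: (98.0+75.6)/2 × 1.5 = 130.2
  Sum = 1314.55 µg/L·hr

AUC = 1310 µg/L·hr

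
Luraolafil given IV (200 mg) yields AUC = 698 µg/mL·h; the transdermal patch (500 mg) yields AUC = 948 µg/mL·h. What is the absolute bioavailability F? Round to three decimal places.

F = (AUC_ev / D_ev) / (AUC_iv / D_iv)
  = (948/500) / (698/200)
  = 1.896 / 3.49 = 0.5433

F = 0.543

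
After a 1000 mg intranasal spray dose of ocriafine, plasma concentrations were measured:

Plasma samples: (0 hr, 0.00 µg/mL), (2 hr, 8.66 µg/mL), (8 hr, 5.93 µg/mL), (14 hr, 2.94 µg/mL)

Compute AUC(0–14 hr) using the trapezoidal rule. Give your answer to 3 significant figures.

AUC = 79.0 µg/mL·hr

Trapezoidal AUC_0→14:
  [0→2]: (0.00+8.66)/2 × 2 = 8.66
  [2→8]: (8.66+5.93)/2 × 6 = 43.77
  [8→14]: (5.93+2.94)/2 × 6 = 26.61
  Sum = 79.04 µg/mL·hr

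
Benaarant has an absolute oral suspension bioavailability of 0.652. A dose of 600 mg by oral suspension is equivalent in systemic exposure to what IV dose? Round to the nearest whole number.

D_iv = 391 mg

Systemic exposure from an extravascular dose = F × D_ev, so the equivalent IV dose is F × D_ev.
D_iv = F × D_ev = 0.652 × 600 = 391.2 mg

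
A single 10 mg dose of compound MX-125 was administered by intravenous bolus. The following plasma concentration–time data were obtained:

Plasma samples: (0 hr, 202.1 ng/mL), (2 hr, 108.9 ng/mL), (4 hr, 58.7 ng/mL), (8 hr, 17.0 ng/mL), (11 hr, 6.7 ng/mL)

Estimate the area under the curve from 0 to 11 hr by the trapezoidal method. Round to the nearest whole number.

Trapezoidal AUC_0→11:
  [0→2]: (202.1+108.9)/2 × 2 = 311.0
  [2→4]: (108.9+58.7)/2 × 2 = 167.6
  [4→8]: (58.7+17.0)/2 × 4 = 151.4
  [8→11]: (17.0+6.7)/2 × 3 = 35.55
  Sum = 665.55 ng/mL·hr

AUC = 666 ng/mL·hr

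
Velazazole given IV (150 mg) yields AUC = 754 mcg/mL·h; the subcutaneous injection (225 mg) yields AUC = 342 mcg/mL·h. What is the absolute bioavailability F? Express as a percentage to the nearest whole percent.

F = (AUC_ev / D_ev) / (AUC_iv / D_iv)
  = (342/225) / (754/150)
  = 1.52 / 5.02667 = 0.3024
  = 30.24%

F = 30%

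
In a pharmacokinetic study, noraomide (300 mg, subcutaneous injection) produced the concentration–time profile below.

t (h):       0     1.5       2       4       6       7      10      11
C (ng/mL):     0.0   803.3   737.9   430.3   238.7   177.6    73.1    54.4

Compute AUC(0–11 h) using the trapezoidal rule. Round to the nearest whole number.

AUC = 3473 ng/mL·h

Trapezoidal AUC_0→11:
  [0→1.5]: (0.0+803.3)/2 × 1.5 = 602.475
  [1.5→2]: (803.3+737.9)/2 × 0.5 = 385.3
  [2→4]: (737.9+430.3)/2 × 2 = 1168.2
  [4→6]: (430.3+238.7)/2 × 2 = 669.0
  [6→7]: (238.7+177.6)/2 × 1 = 208.15
  [7→10]: (177.6+73.1)/2 × 3 = 376.05
  [10→11]: (73.1+54.4)/2 × 1 = 63.75
  Sum = 3472.925 ng/mL·h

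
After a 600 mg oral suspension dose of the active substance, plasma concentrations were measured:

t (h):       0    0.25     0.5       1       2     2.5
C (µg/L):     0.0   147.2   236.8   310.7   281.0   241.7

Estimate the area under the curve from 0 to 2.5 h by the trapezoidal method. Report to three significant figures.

Trapezoidal AUC_0→2.5:
  [0→0.25]: (0.0+147.2)/2 × 0.25 = 18.4
  [0.25→0.5]: (147.2+236.8)/2 × 0.25 = 48.0
  [0.5→1]: (236.8+310.7)/2 × 0.5 = 136.875
  [1→2]: (310.7+281.0)/2 × 1 = 295.85
  [2→2.5]: (281.0+241.7)/2 × 0.5 = 130.675
  Sum = 629.8 µg/L·h

AUC = 630 µg/L·h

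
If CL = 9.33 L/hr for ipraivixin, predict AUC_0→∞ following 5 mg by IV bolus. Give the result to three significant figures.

AUC_0→∞ = Dose_iv / CL
        = 5 / 9.33 = 0.535906 mg/L·hr

AUC = 0.536 mg/L·hr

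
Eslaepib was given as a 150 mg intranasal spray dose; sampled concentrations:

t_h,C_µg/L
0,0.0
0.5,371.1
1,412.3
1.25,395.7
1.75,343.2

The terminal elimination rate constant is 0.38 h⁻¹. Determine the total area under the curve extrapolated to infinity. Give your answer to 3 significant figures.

AUC = 1480 µg/L·h

Trapezoidal AUC_0→1.75:
  [0→0.5]: (0.0+371.1)/2 × 0.5 = 92.775
  [0.5→1]: (371.1+412.3)/2 × 0.5 = 195.85
  [1→1.25]: (412.3+395.7)/2 × 0.25 = 101.0
  [1.25→1.75]: (395.7+343.2)/2 × 0.5 = 184.725
  Sum = 574.35 µg/L·h
Extrapolated tail: C_last / k_e = 343.2 / 0.38 = 903.158
AUC_0→∞ = 574.35 + 903.158 = 1477.508 µg/L·h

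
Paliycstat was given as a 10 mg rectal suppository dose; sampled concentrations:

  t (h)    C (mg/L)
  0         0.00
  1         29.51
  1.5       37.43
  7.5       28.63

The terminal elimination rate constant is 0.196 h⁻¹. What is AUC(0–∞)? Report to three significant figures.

AUC = 376 mg/L·h

Trapezoidal AUC_0→7.5:
  [0→1]: (0.00+29.51)/2 × 1 = 14.755
  [1→1.5]: (29.51+37.43)/2 × 0.5 = 16.735
  [1.5→7.5]: (37.43+28.63)/2 × 6 = 198.18
  Sum = 229.67 mg/L·h
Extrapolated tail: C_last / k_e = 28.63 / 0.196 = 146.071
AUC_0→∞ = 229.67 + 146.071 = 375.741 mg/L·h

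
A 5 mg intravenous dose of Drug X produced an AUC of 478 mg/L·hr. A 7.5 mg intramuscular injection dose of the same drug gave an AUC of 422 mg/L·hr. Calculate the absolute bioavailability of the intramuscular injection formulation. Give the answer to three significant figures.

F = (AUC_ev / D_ev) / (AUC_iv / D_iv)
  = (422/7.5) / (478/5)
  = 56.2667 / 95.6 = 0.5886

F = 0.589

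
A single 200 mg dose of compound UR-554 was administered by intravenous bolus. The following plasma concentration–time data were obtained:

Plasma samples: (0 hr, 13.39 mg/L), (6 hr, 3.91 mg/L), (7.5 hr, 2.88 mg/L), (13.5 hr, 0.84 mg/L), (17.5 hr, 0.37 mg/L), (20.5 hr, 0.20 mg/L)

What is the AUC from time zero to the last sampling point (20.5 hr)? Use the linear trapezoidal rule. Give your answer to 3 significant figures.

AUC = 71.4 mg/L·hr

Trapezoidal AUC_0→20.5:
  [0→6]: (13.39+3.91)/2 × 6 = 51.9
  [6→7.5]: (3.91+2.88)/2 × 1.5 = 5.0925
  [7.5→13.5]: (2.88+0.84)/2 × 6 = 11.16
  [13.5→17.5]: (0.84+0.37)/2 × 4 = 2.42
  [17.5→20.5]: (0.37+0.20)/2 × 3 = 0.855
  Sum = 71.4275 mg/L·hr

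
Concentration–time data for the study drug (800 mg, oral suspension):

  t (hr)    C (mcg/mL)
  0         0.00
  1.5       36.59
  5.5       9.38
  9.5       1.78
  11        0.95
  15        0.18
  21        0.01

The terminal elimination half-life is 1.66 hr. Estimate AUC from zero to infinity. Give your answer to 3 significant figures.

Trapezoidal AUC_0→21:
  [0→1.5]: (0.00+36.59)/2 × 1.5 = 27.4425
  [1.5→5.5]: (36.59+9.38)/2 × 4 = 91.94
  [5.5→9.5]: (9.38+1.78)/2 × 4 = 22.32
  [9.5→11]: (1.78+0.95)/2 × 1.5 = 2.0475
  [11→15]: (0.95+0.18)/2 × 4 = 2.26
  [15→21]: (0.18+0.01)/2 × 6 = 0.57
  Sum = 146.58 mcg/mL·hr
k_e = ln2 / t½ = 0.693147 / 1.66 = 0.4176 hr^-1
Extrapolated tail: C_last / k_e = 0.01 / 0.4176 = 0.024
AUC_0→∞ = 146.58 + 0.024 = 146.604 mcg/mL·hr

AUC = 147 mcg/mL·hr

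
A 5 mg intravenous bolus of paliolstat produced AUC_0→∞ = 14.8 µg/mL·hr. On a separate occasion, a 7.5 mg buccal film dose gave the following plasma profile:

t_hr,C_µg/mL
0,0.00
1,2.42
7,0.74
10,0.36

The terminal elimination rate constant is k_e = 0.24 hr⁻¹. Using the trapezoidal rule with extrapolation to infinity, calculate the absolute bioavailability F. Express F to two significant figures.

Trapezoidal AUC_0→10 (buccal film):
  [0→1]: (0.00+2.42)/2 × 1 = 1.21
  [1→7]: (2.42+0.74)/2 × 6 = 9.48
  [7→10]: (0.74+0.36)/2 × 3 = 1.65
  Sum = 12.34 µg/mL·hr
Tail: C_last/k_e = 0.36/0.24 = 1.500
AUC_0→∞ (buccal film) = 12.34 + 1.500 = 13.84 µg/mL·hr
F = (AUC_ev/D_ev)/(AUC_iv/D_iv) = (13.84/7.5)/(14.8/5) = 1.84533/2.96 = 0.6234

F = 0.62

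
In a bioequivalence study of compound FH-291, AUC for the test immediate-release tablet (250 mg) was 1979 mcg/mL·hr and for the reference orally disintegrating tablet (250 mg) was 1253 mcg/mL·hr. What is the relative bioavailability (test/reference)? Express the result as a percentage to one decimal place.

F_rel = 157.9%

F_rel = (AUC_test/D_test) / (AUC_ref/D_ref)
      = (1979/250) / (1253/250)
      = 7.916 / 5.012 = 1.5794 = 157.94%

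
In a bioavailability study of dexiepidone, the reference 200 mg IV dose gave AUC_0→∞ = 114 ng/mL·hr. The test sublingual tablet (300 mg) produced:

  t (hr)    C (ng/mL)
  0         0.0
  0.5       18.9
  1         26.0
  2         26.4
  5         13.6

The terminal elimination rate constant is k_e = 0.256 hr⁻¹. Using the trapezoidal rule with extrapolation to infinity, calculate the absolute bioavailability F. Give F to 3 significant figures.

F = 0.908

Trapezoidal AUC_0→5 (sublingual tablet):
  [0→0.5]: (0.0+18.9)/2 × 0.5 = 4.725
  [0.5→1]: (18.9+26.0)/2 × 0.5 = 11.225
  [1→2]: (26.0+26.4)/2 × 1 = 26.2
  [2→5]: (26.4+13.6)/2 × 3 = 60.0
  Sum = 102.15 ng/mL·hr
Tail: C_last/k_e = 13.6/0.256 = 53.125
AUC_0→∞ (sublingual tablet) = 102.15 + 53.125 = 155.275 ng/mL·hr
F = (AUC_ev/D_ev)/(AUC_iv/D_iv) = (155.275/300)/(114/200) = 0.517583/0.57 = 0.9080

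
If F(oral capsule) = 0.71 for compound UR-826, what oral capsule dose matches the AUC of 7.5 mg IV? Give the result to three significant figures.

For equal systemic exposure: F × D_ev = D_iv
D_ev = D_iv / F = 7.5 / 0.71 = 10.5634 mg

D_oral = 10.6 mg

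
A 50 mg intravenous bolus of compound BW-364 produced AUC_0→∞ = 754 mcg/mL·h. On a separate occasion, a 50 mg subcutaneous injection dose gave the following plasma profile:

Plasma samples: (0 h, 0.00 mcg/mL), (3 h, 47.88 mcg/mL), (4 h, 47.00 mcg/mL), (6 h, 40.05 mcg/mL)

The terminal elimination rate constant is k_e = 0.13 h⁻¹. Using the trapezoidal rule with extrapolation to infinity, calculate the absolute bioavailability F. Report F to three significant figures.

Trapezoidal AUC_0→6 (subcutaneous injection):
  [0→3]: (0.00+47.88)/2 × 3 = 71.82
  [3→4]: (47.88+47.00)/2 × 1 = 47.44
  [4→6]: (47.00+40.05)/2 × 2 = 87.05
  Sum = 206.31 mcg/mL·h
Tail: C_last/k_e = 40.05/0.13 = 308.077
AUC_0→∞ (subcutaneous injection) = 206.31 + 308.077 = 514.387 mcg/mL·h
F = (AUC_ev/D_ev)/(AUC_iv/D_iv) = (514.387/50)/(754/50) = 10.28774/15.08 = 0.6822

F = 0.682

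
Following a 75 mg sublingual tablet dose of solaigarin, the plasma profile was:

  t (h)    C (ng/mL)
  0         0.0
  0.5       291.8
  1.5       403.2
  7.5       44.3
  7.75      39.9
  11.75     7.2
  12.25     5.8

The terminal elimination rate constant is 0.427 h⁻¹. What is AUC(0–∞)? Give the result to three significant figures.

Trapezoidal AUC_0→12.25:
  [0→0.5]: (0.0+291.8)/2 × 0.5 = 72.95
  [0.5→1.5]: (291.8+403.2)/2 × 1 = 347.5
  [1.5→7.5]: (403.2+44.3)/2 × 6 = 1342.5
  [7.5→7.75]: (44.3+39.9)/2 × 0.25 = 10.525
  [7.75→11.75]: (39.9+7.2)/2 × 4 = 94.2
  [11.75→12.25]: (7.2+5.8)/2 × 0.5 = 3.25
  Sum = 1870.925 ng/mL·h
Extrapolated tail: C_last / k_e = 5.8 / 0.427 = 13.583
AUC_0→∞ = 1870.925 + 13.583 = 1884.508 ng/mL·h

AUC = 1880 ng/mL·h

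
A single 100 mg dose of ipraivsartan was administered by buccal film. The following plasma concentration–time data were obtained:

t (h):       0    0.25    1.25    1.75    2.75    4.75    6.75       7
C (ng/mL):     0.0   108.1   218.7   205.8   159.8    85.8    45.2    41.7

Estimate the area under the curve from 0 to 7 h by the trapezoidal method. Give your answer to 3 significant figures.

Trapezoidal AUC_0→7:
  [0→0.25]: (0.0+108.1)/2 × 0.25 = 13.5125
  [0.25→1.25]: (108.1+218.7)/2 × 1 = 163.4
  [1.25→1.75]: (218.7+205.8)/2 × 0.5 = 106.125
  [1.75→2.75]: (205.8+159.8)/2 × 1 = 182.8
  [2.75→4.75]: (159.8+85.8)/2 × 2 = 245.6
  [4.75→6.75]: (85.8+45.2)/2 × 2 = 131.0
  [6.75→7]: (45.2+41.7)/2 × 0.25 = 10.8625
  Sum = 853.3 ng/mL·h

AUC = 853 ng/mL·h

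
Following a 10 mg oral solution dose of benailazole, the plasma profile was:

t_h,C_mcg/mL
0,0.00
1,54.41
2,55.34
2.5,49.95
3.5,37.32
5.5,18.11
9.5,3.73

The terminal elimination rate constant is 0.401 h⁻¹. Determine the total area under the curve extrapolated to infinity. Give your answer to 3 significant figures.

Trapezoidal AUC_0→9.5:
  [0→1]: (0.00+54.41)/2 × 1 = 27.205
  [1→2]: (54.41+55.34)/2 × 1 = 54.875
  [2→2.5]: (55.34+49.95)/2 × 0.5 = 26.3225
  [2.5→3.5]: (49.95+37.32)/2 × 1 = 43.635
  [3.5→5.5]: (37.32+18.11)/2 × 2 = 55.43
  [5.5→9.5]: (18.11+3.73)/2 × 4 = 43.68
  Sum = 251.1475 mcg/mL·h
Extrapolated tail: C_last / k_e = 3.73 / 0.401 = 9.302
AUC_0→∞ = 251.1475 + 9.302 = 260.4495 mcg/mL·h

AUC = 260 mcg/mL·h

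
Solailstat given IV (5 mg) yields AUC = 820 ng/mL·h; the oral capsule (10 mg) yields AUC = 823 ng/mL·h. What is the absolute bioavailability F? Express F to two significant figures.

F = (AUC_ev / D_ev) / (AUC_iv / D_iv)
  = (823/10) / (820/5)
  = 82.3 / 164 = 0.5018

F = 0.50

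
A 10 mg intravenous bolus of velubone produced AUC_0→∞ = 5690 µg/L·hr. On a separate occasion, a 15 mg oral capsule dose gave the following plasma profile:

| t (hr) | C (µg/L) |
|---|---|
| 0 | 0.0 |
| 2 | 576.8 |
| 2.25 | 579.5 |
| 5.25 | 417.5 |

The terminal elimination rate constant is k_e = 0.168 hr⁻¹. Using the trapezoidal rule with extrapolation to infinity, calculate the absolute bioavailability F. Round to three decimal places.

F = 0.551

Trapezoidal AUC_0→5.25 (oral capsule):
  [0→2]: (0.0+576.8)/2 × 2 = 576.8
  [2→2.25]: (576.8+579.5)/2 × 0.25 = 144.5375
  [2.25→5.25]: (579.5+417.5)/2 × 3 = 1495.5
  Sum = 2216.8375 µg/L·hr
Tail: C_last/k_e = 417.5/0.168 = 2485.119
AUC_0→∞ (oral capsule) = 2216.8375 + 2485.119 = 4701.9565 µg/L·hr
F = (AUC_ev/D_ev)/(AUC_iv/D_iv) = (4701.9565/15)/(5690/10) = 313.464/569 = 0.5509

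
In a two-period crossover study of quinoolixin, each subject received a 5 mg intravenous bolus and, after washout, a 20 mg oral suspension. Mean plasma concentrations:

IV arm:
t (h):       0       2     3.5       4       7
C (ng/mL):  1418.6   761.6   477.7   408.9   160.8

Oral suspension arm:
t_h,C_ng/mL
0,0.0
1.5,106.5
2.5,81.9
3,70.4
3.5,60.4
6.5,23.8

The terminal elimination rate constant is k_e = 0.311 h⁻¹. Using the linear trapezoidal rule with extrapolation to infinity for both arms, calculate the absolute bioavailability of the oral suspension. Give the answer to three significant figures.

F = 0.0238

Trapezoidal AUC_0→7 (IV):
  [0→2]: (1418.6+761.6)/2 × 2 = 2180.2
  [2→3.5]: (761.6+477.7)/2 × 1.5 = 929.475
  [3.5→4]: (477.7+408.9)/2 × 0.5 = 221.65
  [4→7]: (408.9+160.8)/2 × 3 = 854.55
  Sum = 4185.875 ng/mL·h
IV tail: 160.8/0.311 = 517.042; AUC_iv,0→∞ = 4185.875 + 517.042 = 4702.917 ng/mL·h
Trapezoidal AUC_0→6.5 (oral suspension):
  [0→1.5]: (0.0+106.5)/2 × 1.5 = 79.875
  [1.5→2.5]: (106.5+81.9)/2 × 1 = 94.2
  [2.5→3]: (81.9+70.4)/2 × 0.5 = 38.075
  [3→3.5]: (70.4+60.4)/2 × 0.5 = 32.7
  [3.5→6.5]: (60.4+23.8)/2 × 3 = 126.3
  Sum = 371.15 ng/mL·h
oral suspension tail: 23.8/0.311 = 76.527; AUC_ev,0→∞ = 371.15 + 76.527 = 447.677 ng/mL·h
F = (AUC_ev/D_ev)/(AUC_iv/D_iv) = (447.677/20)/(4702.917/5) = 22.38385/940.5834 = 0.0238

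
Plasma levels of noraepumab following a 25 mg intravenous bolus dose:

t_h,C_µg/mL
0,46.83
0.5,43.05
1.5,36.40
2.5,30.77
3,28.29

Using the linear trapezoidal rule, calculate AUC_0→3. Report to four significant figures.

Trapezoidal AUC_0→3:
  [0→0.5]: (46.83+43.05)/2 × 0.5 = 22.47
  [0.5→1.5]: (43.05+36.40)/2 × 1 = 39.725
  [1.5→2.5]: (36.40+30.77)/2 × 1 = 33.585
  [2.5→3]: (30.77+28.29)/2 × 0.5 = 14.765
  Sum = 110.545 µg/mL·h

AUC = 110.5 µg/mL·h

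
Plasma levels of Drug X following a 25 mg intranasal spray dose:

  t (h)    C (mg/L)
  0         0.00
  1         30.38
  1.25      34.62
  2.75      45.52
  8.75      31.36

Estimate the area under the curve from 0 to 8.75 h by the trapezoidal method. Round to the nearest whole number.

Trapezoidal AUC_0→8.75:
  [0→1]: (0.00+30.38)/2 × 1 = 15.19
  [1→1.25]: (30.38+34.62)/2 × 0.25 = 8.125
  [1.25→2.75]: (34.62+45.52)/2 × 1.5 = 60.105
  [2.75→8.75]: (45.52+31.36)/2 × 6 = 230.64
  Sum = 314.06 mg/L·h

AUC = 314 mg/L·h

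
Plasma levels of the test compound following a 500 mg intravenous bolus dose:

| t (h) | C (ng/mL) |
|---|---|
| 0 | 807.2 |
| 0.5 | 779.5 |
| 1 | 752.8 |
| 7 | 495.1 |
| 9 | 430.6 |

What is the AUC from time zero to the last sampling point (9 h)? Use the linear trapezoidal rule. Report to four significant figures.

AUC = 5449 ng/mL·h

Trapezoidal AUC_0→9:
  [0→0.5]: (807.2+779.5)/2 × 0.5 = 396.675
  [0.5→1]: (779.5+752.8)/2 × 0.5 = 383.075
  [1→7]: (752.8+495.1)/2 × 6 = 3743.7
  [7→9]: (495.1+430.6)/2 × 2 = 925.7
  Sum = 5449.15 ng/mL·h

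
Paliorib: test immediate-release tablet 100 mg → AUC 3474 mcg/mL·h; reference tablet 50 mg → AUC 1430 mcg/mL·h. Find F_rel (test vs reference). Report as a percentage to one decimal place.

F_rel = (AUC_test/D_test) / (AUC_ref/D_ref)
      = (3474/100) / (1430/50)
      = 34.74 / 28.6 = 1.2147 = 121.47%

F_rel = 121.5%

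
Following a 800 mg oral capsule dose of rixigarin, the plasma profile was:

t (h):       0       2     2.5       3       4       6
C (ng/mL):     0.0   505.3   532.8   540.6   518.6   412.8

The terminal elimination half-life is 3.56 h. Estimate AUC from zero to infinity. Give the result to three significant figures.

AUC = 4610 ng/mL·h

Trapezoidal AUC_0→6:
  [0→2]: (0.0+505.3)/2 × 2 = 505.3
  [2→2.5]: (505.3+532.8)/2 × 0.5 = 259.525
  [2.5→3]: (532.8+540.6)/2 × 0.5 = 268.35
  [3→4]: (540.6+518.6)/2 × 1 = 529.6
  [4→6]: (518.6+412.8)/2 × 2 = 931.4
  Sum = 2494.175 ng/mL·h
k_e = ln2 / t½ = 0.693147 / 3.56 = 0.1947 h^-1
Extrapolated tail: C_last / k_e = 412.8 / 0.1947 = 2120.185
AUC_0→∞ = 2494.175 + 2120.185 = 4614.36 ng/mL·h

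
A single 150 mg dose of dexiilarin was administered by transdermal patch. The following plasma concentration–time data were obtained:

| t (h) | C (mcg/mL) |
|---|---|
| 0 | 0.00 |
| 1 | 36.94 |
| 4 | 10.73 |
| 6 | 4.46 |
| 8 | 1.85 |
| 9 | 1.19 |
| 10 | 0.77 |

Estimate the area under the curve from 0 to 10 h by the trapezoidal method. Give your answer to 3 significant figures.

AUC = 114 mcg/mL·h

Trapezoidal AUC_0→10:
  [0→1]: (0.00+36.94)/2 × 1 = 18.47
  [1→4]: (36.94+10.73)/2 × 3 = 71.505
  [4→6]: (10.73+4.46)/2 × 2 = 15.19
  [6→8]: (4.46+1.85)/2 × 2 = 6.31
  [8→9]: (1.85+1.19)/2 × 1 = 1.52
  [9→10]: (1.19+0.77)/2 × 1 = 0.98
  Sum = 113.975 mcg/mL·h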